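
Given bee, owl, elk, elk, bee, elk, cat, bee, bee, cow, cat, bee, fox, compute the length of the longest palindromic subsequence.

One longest palindromic subsequence is bee cat bee bee cat bee (positions 5,7,8,9,11,12); it reads the same forward and backward, and the interval DP gives dp[1][13] = 6.

6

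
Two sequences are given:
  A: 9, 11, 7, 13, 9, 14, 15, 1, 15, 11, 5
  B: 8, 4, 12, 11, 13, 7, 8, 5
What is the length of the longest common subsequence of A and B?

3

A longest common subsequence is 11, 7, 5 (length 3); the LCS DP confirms no longer common subsequence exists.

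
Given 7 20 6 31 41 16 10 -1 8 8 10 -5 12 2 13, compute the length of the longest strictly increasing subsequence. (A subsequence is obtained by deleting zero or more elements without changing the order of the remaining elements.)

5

Let dp[i] be the longest increasing subsequence ending at position i. Then dp = [1, 2, 1, 3, 4, 2, 2, 1, 2, 2, 3, 1, 4, 2, 5].
The maximum is 5; one witness is 7, 8, 10, 12, 13 at positions 1,9,11,13,15.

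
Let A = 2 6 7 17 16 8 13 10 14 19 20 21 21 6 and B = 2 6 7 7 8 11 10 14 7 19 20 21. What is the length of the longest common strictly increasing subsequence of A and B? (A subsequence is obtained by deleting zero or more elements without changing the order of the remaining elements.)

9

For each value that appears in both, track the longest common increasing run ending there.
The best achievable length is 9; one witness is 2, 6, 7, 8, 10, 14, 19, 20, 21 (A-positions 1,2,3,6,8,9,10,11,12, B-positions 1,2,3,5,7,8,10,11,12).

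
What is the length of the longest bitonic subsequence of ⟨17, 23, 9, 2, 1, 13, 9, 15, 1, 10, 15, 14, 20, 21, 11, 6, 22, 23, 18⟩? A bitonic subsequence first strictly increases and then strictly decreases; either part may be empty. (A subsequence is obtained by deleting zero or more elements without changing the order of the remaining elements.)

Let inc[i] be the LIS ending at i and dec[i] the longest strictly decreasing subsequence starting at i. inc = [1, 2, 1, 1, 1, 2, 2, 3, 1, 3, 4, 4, 5, 6, 4, 2, 7, 8, 5], dec = [5, 5, 3, 2, 1, 3, 2, 4, 1, 2, 4, 3, 3, 3, 2, 1, 2, 2, 1].
max_i inc[i]+dec[i]−1 = 9, with one witness 2, 9, 10, 15, 20, 21, 22, 23, 18.

9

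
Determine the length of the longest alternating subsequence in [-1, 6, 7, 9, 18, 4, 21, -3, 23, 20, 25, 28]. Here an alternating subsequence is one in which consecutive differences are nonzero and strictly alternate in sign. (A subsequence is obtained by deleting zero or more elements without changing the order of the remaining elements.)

Track the best alternating length ending on an up-step vs a down-step at each position: up/down = 1/1, 2/1, 2/1, 2/1, 2/1, 2/3, 4/1, 1/5, 6/1, 6/7, 8/1, 8/1.
The maximum over both is 8; one such subsequence is -1, 6, 4, 21, -3, 23, 20, 25.

8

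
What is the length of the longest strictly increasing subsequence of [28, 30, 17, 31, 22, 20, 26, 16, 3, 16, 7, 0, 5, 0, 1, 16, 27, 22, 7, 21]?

4

One longest increasing subsequence is 17, 22, 26, 27 (positions 3,5,7,17), of length 4; no longer one exists.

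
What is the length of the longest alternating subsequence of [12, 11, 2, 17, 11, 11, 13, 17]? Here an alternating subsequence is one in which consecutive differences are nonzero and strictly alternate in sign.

5

Track the best alternating length ending on an up-step vs a down-step at each position: up/down = 1/1, 1/2, 1/2, 3/1, 3/4, 3/4, 5/4, 5/1.
The maximum over both is 5; one such subsequence is 12, 11, 17, 11, 13.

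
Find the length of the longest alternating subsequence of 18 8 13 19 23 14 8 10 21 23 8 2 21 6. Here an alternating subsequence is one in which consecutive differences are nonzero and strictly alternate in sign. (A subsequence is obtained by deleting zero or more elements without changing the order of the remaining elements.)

8

A longest alternating subsequence is 18, 8, 13, 8, 10, 8, 21, 6 (positions 1,2,3,7,8,11,13,14); its 7 consecutive differences strictly alternate in sign, and length 8 is optimal.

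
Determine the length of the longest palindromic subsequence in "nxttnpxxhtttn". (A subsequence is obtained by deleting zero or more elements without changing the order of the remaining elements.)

8

One longest palindromic subsequence is nttxxttn (positions 1,3,4,7,8,11,12,13); it reads the same forward and backward, and the interval DP gives dp[1][13] = 8.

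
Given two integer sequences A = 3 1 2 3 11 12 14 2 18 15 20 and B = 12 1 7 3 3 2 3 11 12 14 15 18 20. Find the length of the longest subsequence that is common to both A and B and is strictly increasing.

For each value that appears in both, track the longest common increasing run ending there.
The best achievable length is 8; one witness is 1, 2, 3, 11, 12, 14, 15, 20 (A-positions 2,3,4,5,6,7,10,11, B-positions 2,6,7,8,9,10,11,13).

8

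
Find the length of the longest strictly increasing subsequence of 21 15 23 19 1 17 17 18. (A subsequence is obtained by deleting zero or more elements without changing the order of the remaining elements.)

3

One longest increasing subsequence is 15, 17, 18 (positions 2,6,8), of length 3; no longer one exists.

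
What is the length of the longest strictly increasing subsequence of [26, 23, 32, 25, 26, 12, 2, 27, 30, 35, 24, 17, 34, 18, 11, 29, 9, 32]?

6

Scanning left to right, the best length ending at each element is: 26→1, 23→1, 32→2, 25→2, 26→3, 12→1, 2→1, 27→4, 30→5, 35→6, 24→2, 17→2, 34→6, 18→3, 11→2, 29→5, 9→2, 32→6.
So the longest increasing subsequence has length 6, e.g. 23, 25, 26, 27, 30, 35.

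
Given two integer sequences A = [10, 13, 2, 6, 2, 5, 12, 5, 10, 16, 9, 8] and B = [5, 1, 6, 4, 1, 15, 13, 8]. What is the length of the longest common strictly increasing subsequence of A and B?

A longest common strictly increasing subsequence is 5, 8 (length 2); it appears in order in both A and B, and no longer such subsequence exists.

2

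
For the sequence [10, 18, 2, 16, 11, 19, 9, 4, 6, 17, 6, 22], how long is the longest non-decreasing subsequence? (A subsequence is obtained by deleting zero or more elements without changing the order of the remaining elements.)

One longest non-decreasing subsequence is 2, 4, 6, 17, 22 (positions 3,8,9,10,12), of length 5; no longer one exists.

5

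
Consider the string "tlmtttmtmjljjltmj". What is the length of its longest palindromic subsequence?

One longest palindromic subsequence is tlmttttmlt (positions 1,2,3,4,5,6,8,9,14,15); it reads the same forward and backward, and the interval DP gives dp[1][17] = 10.

10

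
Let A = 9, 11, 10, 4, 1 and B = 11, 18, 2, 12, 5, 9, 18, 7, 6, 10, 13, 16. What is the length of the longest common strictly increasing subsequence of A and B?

2

A longest common strictly increasing subsequence is 9, 10 (length 2); it appears in order in both A and B, and no longer such subsequence exists.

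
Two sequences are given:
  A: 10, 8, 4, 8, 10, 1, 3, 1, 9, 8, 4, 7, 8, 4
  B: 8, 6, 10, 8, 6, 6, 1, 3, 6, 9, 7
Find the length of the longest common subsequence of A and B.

Backtracking the LCS table gives one alignment: 10 (A1,B3) → 8 (A2,B4) → 1 (A6,B7) → 3 (A7,B8) → 9 (A9,B10) → 7 (A12,B11).
So the longest common subsequence has length 6.

6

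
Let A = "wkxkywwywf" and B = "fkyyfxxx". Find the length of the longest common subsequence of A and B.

A longest common subsequence is kyyf (length 4); the LCS DP confirms no longer common subsequence exists.

4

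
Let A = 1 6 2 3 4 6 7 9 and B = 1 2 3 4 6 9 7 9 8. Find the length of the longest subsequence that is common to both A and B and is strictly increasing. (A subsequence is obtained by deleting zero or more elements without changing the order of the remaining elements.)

7

A longest common strictly increasing subsequence is 1, 2, 3, 4, 6, 7, 9 (length 7); it appears in order in both A and B, and no longer such subsequence exists.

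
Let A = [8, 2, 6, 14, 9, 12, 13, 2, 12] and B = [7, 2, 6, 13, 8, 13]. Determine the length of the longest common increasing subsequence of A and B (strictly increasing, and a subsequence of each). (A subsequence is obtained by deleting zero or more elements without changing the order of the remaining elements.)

3

For each value that appears in both, track the longest common increasing run ending there.
The best achievable length is 3; one witness is 2, 6, 13 (A-positions 2,3,7, B-positions 2,3,4).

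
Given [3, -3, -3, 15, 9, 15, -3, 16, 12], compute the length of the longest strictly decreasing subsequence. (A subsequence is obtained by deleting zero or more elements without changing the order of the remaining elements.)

3

Let dp[i] be the longest decreasing subsequence ending at position i. Then dp = [1, 2, 2, 1, 2, 1, 3, 1, 2].
The maximum is 3; one witness is 15, 9, -3 at positions 4,5,7.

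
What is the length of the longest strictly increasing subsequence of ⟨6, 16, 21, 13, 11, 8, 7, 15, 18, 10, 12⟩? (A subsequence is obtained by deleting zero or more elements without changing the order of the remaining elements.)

4

Let dp[i] be the longest increasing subsequence ending at position i. Then dp = [1, 2, 3, 2, 2, 2, 2, 3, 4, 3, 4].
The maximum is 4; one witness is 6, 13, 15, 18 at positions 1,4,8,9.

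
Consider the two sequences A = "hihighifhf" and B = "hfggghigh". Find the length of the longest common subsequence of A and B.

A longest common subsequence is hhigh (length 5); the LCS DP confirms no longer common subsequence exists.

5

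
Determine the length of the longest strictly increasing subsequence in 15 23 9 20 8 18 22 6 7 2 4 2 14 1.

3

One longest increasing subsequence is 15, 20, 22 (positions 1,4,7), of length 3; no longer one exists.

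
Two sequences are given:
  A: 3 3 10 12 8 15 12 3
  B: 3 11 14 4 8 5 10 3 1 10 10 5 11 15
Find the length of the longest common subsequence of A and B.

4

Backtracking the LCS table gives one alignment: 3 (A1,B1) → 3 (A2,B8) → 10 (A3,B11) → 15 (A6,B14).
So the longest common subsequence has length 4.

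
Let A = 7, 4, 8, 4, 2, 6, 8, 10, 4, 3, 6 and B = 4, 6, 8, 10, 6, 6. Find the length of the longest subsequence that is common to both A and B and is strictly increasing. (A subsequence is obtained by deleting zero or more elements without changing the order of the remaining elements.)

For each value that appears in both, track the longest common increasing run ending there.
The best achievable length is 4; one witness is 4, 6, 8, 10 (A-positions 2,6,7,8, B-positions 1,2,3,4).

4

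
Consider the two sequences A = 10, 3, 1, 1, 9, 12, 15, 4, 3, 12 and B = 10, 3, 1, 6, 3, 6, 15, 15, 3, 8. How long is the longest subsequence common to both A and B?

5

A longest common subsequence is 10, 3, 1, 15, 3 (length 5); the LCS DP confirms no longer common subsequence exists.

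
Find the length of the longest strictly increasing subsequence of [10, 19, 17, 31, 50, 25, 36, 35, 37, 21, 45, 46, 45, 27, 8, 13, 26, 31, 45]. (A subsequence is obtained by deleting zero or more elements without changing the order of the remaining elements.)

Let dp[i] be the longest increasing subsequence ending at position i. Then dp = [1, 2, 2, 3, 4, 3, 4, 4, 5, 3, 6, 7, 6, 4, 1, 2, 4, 5, 6].
The maximum is 7; one witness is 10, 19, 31, 36, 37, 45, 46 at positions 1,2,4,7,9,11,12.

7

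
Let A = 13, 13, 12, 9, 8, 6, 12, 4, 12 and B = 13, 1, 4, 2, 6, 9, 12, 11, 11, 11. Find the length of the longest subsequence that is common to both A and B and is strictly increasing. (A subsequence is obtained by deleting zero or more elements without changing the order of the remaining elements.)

A longest common strictly increasing subsequence is 6, 12 (length 2); it appears in order in both A and B, and no longer such subsequence exists.

2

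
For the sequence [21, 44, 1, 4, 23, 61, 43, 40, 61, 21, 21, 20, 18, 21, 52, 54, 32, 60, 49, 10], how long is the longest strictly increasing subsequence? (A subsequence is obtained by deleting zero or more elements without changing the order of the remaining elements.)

Let dp[i] be the longest increasing subsequence ending at position i. Then dp = [1, 2, 1, 2, 3, 4, 4, 4, 5, 3, 3, 3, 3, 4, 5, 6, 5, 7, 6, 3].
The maximum is 7; one witness is 1, 4, 23, 43, 52, 54, 60 at positions 3,4,5,7,15,16,18.

7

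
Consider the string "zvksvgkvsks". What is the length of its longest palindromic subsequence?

7

Using dp[i][j] = 2 + dp[i+1][j−1] if the ends match, else max(dp[i+1][j], dp[i][j−1]):
dp[1][11] = 7. A witness is ksvkvsk at positions 3,4,5,7,8,9,10.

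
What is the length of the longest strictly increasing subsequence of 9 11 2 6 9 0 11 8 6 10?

4

One longest increasing subsequence is 2, 6, 9, 11 (positions 3,4,5,7), of length 4; no longer one exists.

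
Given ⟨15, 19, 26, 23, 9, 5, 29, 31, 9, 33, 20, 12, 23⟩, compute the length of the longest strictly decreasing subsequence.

4

One longest decreasing subsequence is 26, 23, 9, 5 (positions 3,4,5,6), of length 4; no longer one exists.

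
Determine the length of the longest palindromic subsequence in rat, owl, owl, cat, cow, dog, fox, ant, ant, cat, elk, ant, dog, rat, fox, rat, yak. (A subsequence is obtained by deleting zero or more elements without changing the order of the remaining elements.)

Using dp[i][j] = 2 + dp[i+1][j−1] if the ends match, else max(dp[i+1][j], dp[i][j−1]):
dp[1][17] = 7. A witness is rat fox ant elk ant fox rat at positions 1,7,9,11,12,15,16.

7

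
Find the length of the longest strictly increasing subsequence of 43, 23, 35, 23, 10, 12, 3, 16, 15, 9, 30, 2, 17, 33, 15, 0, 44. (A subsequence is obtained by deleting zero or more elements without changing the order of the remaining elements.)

Let dp[i] be the longest increasing subsequence ending at position i. Then dp = [1, 1, 2, 1, 1, 2, 1, 3, 3, 2, 4, 1, 4, 5, 3, 1, 6].
The maximum is 6; one witness is 10, 12, 16, 30, 33, 44 at positions 5,6,8,11,14,17.

6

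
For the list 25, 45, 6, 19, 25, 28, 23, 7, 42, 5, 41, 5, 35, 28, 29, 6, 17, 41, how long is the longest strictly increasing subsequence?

Scanning left to right, the best length ending at each element is: 25→1, 45→2, 6→1, 19→2, 25→3, 28→4, 23→3, 7→2, 42→5, 5→1, 41→5, 5→1, 35→5, 28→4, 29→5, 6→2, 17→3, 41→6.
So the longest increasing subsequence has length 6, e.g. 6, 19, 25, 28, 35, 41.

6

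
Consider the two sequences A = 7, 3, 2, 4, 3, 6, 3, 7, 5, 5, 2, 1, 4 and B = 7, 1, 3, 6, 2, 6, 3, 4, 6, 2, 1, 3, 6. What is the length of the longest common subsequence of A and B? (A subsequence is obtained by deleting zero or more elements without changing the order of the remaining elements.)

7

Backtracking the LCS table gives one alignment: 7 (A1,B1) → 3 (A2,B3) → 2 (A3,B5) → 4 (A4,B8) → 6 (A6,B9) → 2 (A11,B10) → 1 (A12,B11).
So the longest common subsequence has length 7.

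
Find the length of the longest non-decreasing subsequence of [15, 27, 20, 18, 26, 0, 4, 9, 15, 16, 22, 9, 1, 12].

One longest non-decreasing subsequence is 0, 4, 9, 15, 16, 22 (positions 6,7,8,9,10,11), of length 6; no longer one exists.

6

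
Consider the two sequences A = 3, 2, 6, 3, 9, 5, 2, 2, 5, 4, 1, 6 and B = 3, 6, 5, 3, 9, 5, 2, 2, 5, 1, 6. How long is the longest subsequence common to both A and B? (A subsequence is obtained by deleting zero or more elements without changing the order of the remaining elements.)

A longest common subsequence is 3, 6, 3, 9, 5, 2, 2, 5, 1, 6 (length 10); the LCS DP confirms no longer common subsequence exists.

10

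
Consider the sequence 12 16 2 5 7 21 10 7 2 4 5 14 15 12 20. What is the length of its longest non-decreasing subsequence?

Let dp[i] be the longest non-decreasing subsequence ending at position i. Then dp = [1, 2, 1, 2, 3, 4, 4, 4, 2, 3, 4, 5, 6, 5, 7].
The maximum is 7; one witness is 2, 5, 7, 10, 14, 15, 20 at positions 3,4,5,7,12,13,15.

7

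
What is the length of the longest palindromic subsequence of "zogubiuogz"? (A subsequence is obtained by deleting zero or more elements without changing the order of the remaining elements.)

One longest palindromic subsequence is zguiugz (positions 1,3,4,6,7,9,10); it reads the same forward and backward, and the interval DP gives dp[1][10] = 7.

7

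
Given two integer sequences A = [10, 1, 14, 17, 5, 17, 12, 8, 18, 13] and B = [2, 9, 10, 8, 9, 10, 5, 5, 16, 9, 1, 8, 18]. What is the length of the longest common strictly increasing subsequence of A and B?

For each value that appears in both, track the longest common increasing run ending there.
The best achievable length is 3; one witness is 5, 8, 18 (A-positions 5,8,9, B-positions 7,12,13).

3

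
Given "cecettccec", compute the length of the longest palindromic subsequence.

8

Using dp[i][j] = 2 + dp[i+1][j−1] if the ends match, else max(dp[i+1][j], dp[i][j−1]):
dp[1][10] = 8. A witness is cecttcec at positions 1,2,3,5,6,8,9,10.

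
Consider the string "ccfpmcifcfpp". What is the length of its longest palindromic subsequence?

One longest palindromic subsequence is pfcfp (positions 4,8,9,10,12); it reads the same forward and backward, and the interval DP gives dp[1][12] = 5.

5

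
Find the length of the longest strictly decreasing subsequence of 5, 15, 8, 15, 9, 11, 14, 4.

One longest decreasing subsequence is 15, 8, 4 (positions 2,3,8), of length 3; no longer one exists.

3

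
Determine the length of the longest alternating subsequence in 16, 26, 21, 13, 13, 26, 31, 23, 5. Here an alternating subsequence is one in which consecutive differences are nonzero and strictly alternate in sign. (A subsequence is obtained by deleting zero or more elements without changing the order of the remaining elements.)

5

A longest alternating subsequence is 16, 26, 21, 26, 23 (positions 1,2,3,6,8); its 4 consecutive differences strictly alternate in sign, and length 5 is optimal.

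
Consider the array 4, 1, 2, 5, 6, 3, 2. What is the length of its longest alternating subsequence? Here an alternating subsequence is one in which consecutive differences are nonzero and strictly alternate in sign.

A longest alternating subsequence is 4, 1, 5, 3 (positions 1,2,4,6); its 3 consecutive differences strictly alternate in sign, and length 4 is optimal.

4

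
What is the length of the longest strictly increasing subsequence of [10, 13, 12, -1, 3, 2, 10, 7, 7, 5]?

Let dp[i] be the longest increasing subsequence ending at position i. Then dp = [1, 2, 2, 1, 2, 2, 3, 3, 3, 3].
The maximum is 3; one witness is -1, 3, 10 at positions 4,5,7.

3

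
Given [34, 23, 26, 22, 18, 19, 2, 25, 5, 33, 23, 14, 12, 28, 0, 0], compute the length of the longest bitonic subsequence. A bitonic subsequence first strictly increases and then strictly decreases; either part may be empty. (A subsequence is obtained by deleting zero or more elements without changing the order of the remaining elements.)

Let inc[i] be the LIS ending at i and dec[i] the longest strictly decreasing subsequence starting at i. inc = [1, 1, 2, 1, 1, 2, 1, 3, 2, 4, 3, 3, 3, 4, 1, 1], dec = [7, 6, 6, 5, 4, 4, 2, 5, 2, 5, 4, 3, 2, 2, 1, 1].
max_i inc[i]+dec[i]−1 = 8, with one witness 18, 19, 25, 33, 23, 14, 12, 0.

8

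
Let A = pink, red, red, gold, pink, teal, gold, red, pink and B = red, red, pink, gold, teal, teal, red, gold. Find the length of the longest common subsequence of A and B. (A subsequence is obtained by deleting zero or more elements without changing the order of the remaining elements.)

Backtracking the LCS table gives one alignment: red (A2,B1) → red (A3,B2) → gold (A4,B4) → teal (A6,B6) → gold (A7,B8).
So the longest common subsequence has length 5.

5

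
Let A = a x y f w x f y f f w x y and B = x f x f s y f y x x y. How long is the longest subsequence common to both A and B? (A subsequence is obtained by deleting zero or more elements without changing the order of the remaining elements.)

8

Backtracking the LCS table gives one alignment: x (A2,B1) → f (A4,B2) → x (A6,B3) → f (A7,B4) → y (A8,B6) → f (A9,B7) → x (A12,B10) → y (A13,B11).
So the longest common subsequence has length 8.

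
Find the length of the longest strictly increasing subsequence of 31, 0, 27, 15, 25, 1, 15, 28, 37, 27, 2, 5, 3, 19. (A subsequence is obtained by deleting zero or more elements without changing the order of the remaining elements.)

Scanning left to right, the best length ending at each element is: 31→1, 0→1, 27→2, 15→2, 25→3, 1→2, 15→3, 28→4, 37→5, 27→4, 2→3, 5→4, 3→4, 19→5.
So the longest increasing subsequence has length 5, e.g. 0, 15, 25, 28, 37.

5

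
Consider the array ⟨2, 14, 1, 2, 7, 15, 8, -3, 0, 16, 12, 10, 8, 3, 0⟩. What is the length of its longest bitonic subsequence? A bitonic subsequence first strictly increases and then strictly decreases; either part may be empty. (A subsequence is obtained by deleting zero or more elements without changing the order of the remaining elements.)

Let inc[i] be the LIS ending at i and dec[i] the longest strictly decreasing subsequence starting at i. inc = [1, 2, 1, 2, 3, 4, 4, 1, 2, 5, 5, 5, 4, 3, 2], dec = [3, 6, 2, 2, 3, 6, 3, 1, 1, 6, 5, 4, 3, 2, 1].
max_i inc[i]+dec[i]−1 = 10, with one witness 1, 2, 7, 15, 16, 12, 10, 8, 3, 0.

10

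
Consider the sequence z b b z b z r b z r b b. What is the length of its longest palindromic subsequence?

9

One longest palindromic subsequence is bbzbrbzbb (positions 2,3,4,5,7,8,9,11,12); it reads the same forward and backward, and the interval DP gives dp[1][12] = 9.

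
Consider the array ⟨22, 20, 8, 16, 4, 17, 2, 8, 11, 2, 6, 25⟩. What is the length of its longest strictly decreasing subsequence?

5

Let dp[i] be the longest decreasing subsequence ending at position i. Then dp = [1, 2, 3, 3, 4, 3, 5, 4, 4, 5, 5, 1].
The maximum is 5; one witness is 22, 20, 8, 4, 2 at positions 1,2,3,5,7.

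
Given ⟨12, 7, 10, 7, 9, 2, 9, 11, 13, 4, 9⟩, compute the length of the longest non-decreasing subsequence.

One longest non-decreasing subsequence is 7, 7, 9, 9, 11, 13 (positions 2,4,5,7,8,9), of length 6; no longer one exists.

6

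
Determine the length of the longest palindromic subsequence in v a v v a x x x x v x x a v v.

12

One longest palindromic subsequence is vvaxxxxxxavv (positions 1,3,5,6,7,8,9,11,12,13,14,15); it reads the same forward and backward, and the interval DP gives dp[1][15] = 12.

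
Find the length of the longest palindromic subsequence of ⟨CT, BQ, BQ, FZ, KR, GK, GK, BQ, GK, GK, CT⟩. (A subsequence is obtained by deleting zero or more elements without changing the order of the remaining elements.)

7

Using dp[i][j] = 2 + dp[i+1][j−1] if the ends match, else max(dp[i+1][j], dp[i][j−1]):
dp[1][11] = 7. A witness is CT GK GK BQ GK GK CT at positions 1,6,7,8,9,10,11.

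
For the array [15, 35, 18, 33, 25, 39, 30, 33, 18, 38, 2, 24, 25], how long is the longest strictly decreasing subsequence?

One longest decreasing subsequence is 35, 33, 25, 18, 2 (positions 2,4,5,9,11), of length 5; no longer one exists.

5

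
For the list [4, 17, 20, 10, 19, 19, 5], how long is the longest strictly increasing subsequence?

Scanning left to right, the best length ending at each element is: 4→1, 17→2, 20→3, 10→2, 19→3, 19→3, 5→2.
So the longest increasing subsequence has length 3, e.g. 4, 17, 20.

3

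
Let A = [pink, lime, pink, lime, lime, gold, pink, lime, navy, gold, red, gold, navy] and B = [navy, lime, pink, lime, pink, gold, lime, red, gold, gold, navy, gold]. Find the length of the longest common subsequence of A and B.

8

Backtracking the LCS table gives one alignment: pink (A1,B3) → lime (A2,B4) → pink (A3,B5) → gold (A6,B6) → lime (A8,B7) → gold (A10,B9) → gold (A12,B10) → navy (A13,B11).
So the longest common subsequence has length 8.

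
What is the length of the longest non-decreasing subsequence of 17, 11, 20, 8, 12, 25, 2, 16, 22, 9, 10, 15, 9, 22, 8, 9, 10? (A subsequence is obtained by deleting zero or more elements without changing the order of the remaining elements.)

5

One longest non-decreasing subsequence is 11, 12, 16, 22, 22 (positions 2,5,8,9,14), of length 5; no longer one exists.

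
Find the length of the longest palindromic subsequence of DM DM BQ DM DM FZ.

Using dp[i][j] = 2 + dp[i+1][j−1] if the ends match, else max(dp[i+1][j], dp[i][j−1]):
dp[1][6] = 5. A witness is DM DM BQ DM DM at positions 1,2,3,4,5.

5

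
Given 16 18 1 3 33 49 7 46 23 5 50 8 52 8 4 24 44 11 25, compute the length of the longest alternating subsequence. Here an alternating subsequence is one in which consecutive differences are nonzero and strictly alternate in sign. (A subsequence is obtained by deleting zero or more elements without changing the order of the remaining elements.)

14

Track the best alternating length ending on an up-step vs a down-step at each position: up/down = 1/1, 2/1, 1/3, 4/3, 4/1, 4/1, 4/5, 6/5, 6/7, 4/7, 8/1, 8/9, 10/1, 8/11, 4/11, 12/11, 12/11, 12/13, 14/13.
The maximum over both is 14; one such subsequence is 16, 18, 1, 33, 7, 46, 23, 50, 8, 52, 8, 24, 11, 25.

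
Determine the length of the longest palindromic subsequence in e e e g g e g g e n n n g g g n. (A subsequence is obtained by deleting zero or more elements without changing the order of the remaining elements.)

One longest palindromic subsequence is gggnnnggg (positions 5,7,8,10,11,12,13,14,15); it reads the same forward and backward, and the interval DP gives dp[1][16] = 9.

9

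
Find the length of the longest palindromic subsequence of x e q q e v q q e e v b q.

7

Using dp[i][j] = 2 + dp[i+1][j−1] if the ends match, else max(dp[i+1][j], dp[i][j−1]):
dp[1][13] = 7. A witness is eqqvqqe at positions 2,3,4,6,7,8,10.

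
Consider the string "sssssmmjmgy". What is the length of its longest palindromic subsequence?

5

Using dp[i][j] = 2 + dp[i+1][j−1] if the ends match, else max(dp[i+1][j], dp[i][j−1]):
dp[1][11] = 5. A witness is sssss at positions 1,2,3,4,5.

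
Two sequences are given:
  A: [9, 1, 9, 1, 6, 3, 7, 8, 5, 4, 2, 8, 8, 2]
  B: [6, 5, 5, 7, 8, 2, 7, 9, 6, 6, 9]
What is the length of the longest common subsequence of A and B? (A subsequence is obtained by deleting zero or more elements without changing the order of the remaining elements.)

Backtracking the LCS table gives one alignment: 6 (A5,B1) → 7 (A7,B4) → 8 (A8,B5) → 2 (A11,B6).
So the longest common subsequence has length 4.

4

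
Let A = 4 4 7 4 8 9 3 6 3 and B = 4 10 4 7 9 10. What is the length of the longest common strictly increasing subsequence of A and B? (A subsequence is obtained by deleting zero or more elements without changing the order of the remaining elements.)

3

For each value that appears in both, track the longest common increasing run ending there.
The best achievable length is 3; one witness is 4, 7, 9 (A-positions 1,3,6, B-positions 1,4,5).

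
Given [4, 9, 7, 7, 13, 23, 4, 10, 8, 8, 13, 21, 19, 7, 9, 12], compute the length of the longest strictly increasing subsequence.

Let dp[i] be the longest increasing subsequence ending at position i. Then dp = [1, 2, 2, 2, 3, 4, 1, 3, 3, 3, 4, 5, 5, 2, 4, 5].
The maximum is 5; one witness is 4, 9, 10, 13, 21 at positions 1,2,8,11,12.

5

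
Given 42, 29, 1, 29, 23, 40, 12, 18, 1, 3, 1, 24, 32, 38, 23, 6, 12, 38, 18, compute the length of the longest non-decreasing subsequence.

Let dp[i] be the longest non-decreasing subsequence ending at position i. Then dp = [1, 1, 1, 2, 2, 3, 2, 3, 2, 3, 3, 4, 5, 6, 4, 4, 5, 7, 6].
The maximum is 7; one witness is 1, 12, 18, 24, 32, 38, 38 at positions 3,7,8,12,13,14,18.

7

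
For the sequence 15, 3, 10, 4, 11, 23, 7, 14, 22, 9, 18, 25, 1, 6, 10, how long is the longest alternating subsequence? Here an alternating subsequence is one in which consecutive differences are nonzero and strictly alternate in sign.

Track the best alternating length ending on an up-step vs a down-step at each position: up/down = 1/1, 1/2, 3/2, 3/4, 5/2, 5/1, 5/6, 7/6, 7/6, 7/8, 9/8, 9/1, 1/10, 11/10, 11/10.
The maximum over both is 11; one such subsequence is 15, 3, 10, 4, 11, 7, 14, 9, 18, 1, 6.

11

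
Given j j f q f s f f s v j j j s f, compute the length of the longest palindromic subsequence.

Using dp[i][j] = 2 + dp[i+1][j−1] if the ends match, else max(dp[i+1][j], dp[i][j−1]):
dp[1][15] = 9. A witness is jjffsffjj at positions 1,2,3,5,6,7,8,12,13.

9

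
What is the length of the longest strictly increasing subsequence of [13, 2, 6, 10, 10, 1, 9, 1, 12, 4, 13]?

One longest increasing subsequence is 2, 6, 10, 12, 13 (positions 2,3,4,9,11), of length 5; no longer one exists.

5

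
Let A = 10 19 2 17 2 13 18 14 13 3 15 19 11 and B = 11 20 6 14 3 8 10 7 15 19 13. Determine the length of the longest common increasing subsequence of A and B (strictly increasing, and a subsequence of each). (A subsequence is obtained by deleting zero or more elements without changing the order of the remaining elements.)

For each value that appears in both, track the longest common increasing run ending there.
The best achievable length is 3; one witness is 14, 15, 19 (A-positions 8,11,12, B-positions 4,9,10).

3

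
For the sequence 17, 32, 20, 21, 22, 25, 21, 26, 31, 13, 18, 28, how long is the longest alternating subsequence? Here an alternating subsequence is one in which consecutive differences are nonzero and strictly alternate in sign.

Track the best alternating length ending on an up-step vs a down-step at each position: up/down = 1/1, 2/1, 2/3, 4/3, 4/3, 4/3, 4/5, 6/3, 6/3, 1/7, 8/7, 8/7.
The maximum over both is 8; one such subsequence is 17, 32, 20, 22, 21, 26, 13, 18.

8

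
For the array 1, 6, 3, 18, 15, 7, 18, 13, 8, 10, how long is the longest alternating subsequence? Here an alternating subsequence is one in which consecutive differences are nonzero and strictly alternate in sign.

8

Track the best alternating length ending on an up-step vs a down-step at each position: up/down = 1/1, 2/1, 2/3, 4/1, 4/5, 4/5, 6/1, 6/7, 6/7, 8/7.
The maximum over both is 8; one such subsequence is 1, 6, 3, 18, 15, 18, 8, 10.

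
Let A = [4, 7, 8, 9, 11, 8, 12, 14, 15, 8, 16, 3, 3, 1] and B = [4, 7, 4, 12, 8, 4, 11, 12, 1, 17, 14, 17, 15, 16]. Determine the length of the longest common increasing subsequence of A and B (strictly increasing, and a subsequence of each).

For each value that appears in both, track the longest common increasing run ending there.
The best achievable length is 8; one witness is 4, 7, 8, 11, 12, 14, 15, 16 (A-positions 1,2,3,5,7,8,9,11, B-positions 1,2,5,7,8,11,13,14).

8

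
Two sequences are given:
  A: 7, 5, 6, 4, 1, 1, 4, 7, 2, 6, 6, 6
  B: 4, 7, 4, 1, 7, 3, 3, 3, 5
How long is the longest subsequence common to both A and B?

A longest common subsequence is 7, 4, 1, 7 (length 4); the LCS DP confirms no longer common subsequence exists.

4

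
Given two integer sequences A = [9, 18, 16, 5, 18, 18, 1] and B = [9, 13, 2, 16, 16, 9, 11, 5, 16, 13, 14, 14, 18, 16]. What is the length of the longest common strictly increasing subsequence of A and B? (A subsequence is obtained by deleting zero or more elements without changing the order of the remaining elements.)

3

A longest common strictly increasing subsequence is 9, 16, 18 (length 3); it appears in order in both A and B, and no longer such subsequence exists.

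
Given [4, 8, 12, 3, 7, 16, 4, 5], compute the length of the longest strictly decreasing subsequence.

3

One longest decreasing subsequence is 8, 7, 4 (positions 2,5,7), of length 3; no longer one exists.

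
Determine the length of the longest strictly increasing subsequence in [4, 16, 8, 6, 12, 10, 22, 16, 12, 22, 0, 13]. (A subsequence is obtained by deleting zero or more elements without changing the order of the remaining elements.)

Let dp[i] be the longest increasing subsequence ending at position i. Then dp = [1, 2, 2, 2, 3, 3, 4, 4, 4, 5, 1, 5].
The maximum is 5; one witness is 4, 8, 12, 16, 22 at positions 1,3,5,8,10.

5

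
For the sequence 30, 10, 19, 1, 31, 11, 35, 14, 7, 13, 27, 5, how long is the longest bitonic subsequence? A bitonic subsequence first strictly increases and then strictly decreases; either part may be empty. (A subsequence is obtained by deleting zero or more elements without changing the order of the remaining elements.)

One longest bitonic subsequence is 10, 19, 31, 35, 14, 13, 5 (positions 2,3,5,7,8,10,12): it rises to 35 then falls. Length 7 is optimal.

7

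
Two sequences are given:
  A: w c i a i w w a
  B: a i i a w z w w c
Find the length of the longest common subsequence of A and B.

Backtracking the LCS table gives one alignment: i (A3,B3) → a (A4,B4) → w (A6,B7) → w (A7,B8).
So the longest common subsequence has length 4.

4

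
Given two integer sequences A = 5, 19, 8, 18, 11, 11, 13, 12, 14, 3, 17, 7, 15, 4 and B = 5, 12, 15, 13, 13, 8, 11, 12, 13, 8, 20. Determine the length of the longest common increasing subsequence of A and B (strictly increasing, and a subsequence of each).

4

A longest common strictly increasing subsequence is 5, 8, 11, 12 (length 4); it appears in order in both A and B, and no longer such subsequence exists.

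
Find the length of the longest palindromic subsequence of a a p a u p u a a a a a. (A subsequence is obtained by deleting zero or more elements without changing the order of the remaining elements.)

One longest palindromic subsequence is aaaupuaaa (positions 1,2,4,5,6,7,10,11,12); it reads the same forward and backward, and the interval DP gives dp[1][12] = 9.

9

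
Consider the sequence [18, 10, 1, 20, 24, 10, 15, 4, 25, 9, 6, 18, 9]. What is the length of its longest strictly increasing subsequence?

4

Scanning left to right, the best length ending at each element is: 18→1, 10→1, 1→1, 20→2, 24→3, 10→2, 15→3, 4→2, 25→4, 9→3, 6→3, 18→4, 9→4.
So the longest increasing subsequence has length 4, e.g. 18, 20, 24, 25.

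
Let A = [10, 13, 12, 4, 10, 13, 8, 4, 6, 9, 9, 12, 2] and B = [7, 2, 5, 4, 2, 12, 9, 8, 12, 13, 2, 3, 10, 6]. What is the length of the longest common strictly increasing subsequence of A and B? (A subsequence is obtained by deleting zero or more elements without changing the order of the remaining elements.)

3

A longest common strictly increasing subsequence is 4, 9, 12 (length 3); it appears in order in both A and B, and no longer such subsequence exists.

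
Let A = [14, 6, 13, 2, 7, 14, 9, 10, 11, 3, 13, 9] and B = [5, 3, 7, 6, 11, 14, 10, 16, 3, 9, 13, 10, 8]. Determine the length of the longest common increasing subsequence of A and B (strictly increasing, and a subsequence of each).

For each value that appears in both, track the longest common increasing run ending there.
The best achievable length is 3; one witness is 7, 11, 13 (A-positions 5,9,11, B-positions 3,5,11).

3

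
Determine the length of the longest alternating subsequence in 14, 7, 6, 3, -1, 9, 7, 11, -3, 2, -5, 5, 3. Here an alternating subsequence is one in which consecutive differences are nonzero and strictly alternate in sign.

10

Track the best alternating length ending on an up-step vs a down-step at each position: up/down = 1/1, 1/2, 1/2, 1/2, 1/2, 3/2, 3/4, 5/2, 1/6, 7/6, 1/8, 9/6, 9/10.
The maximum over both is 10; one such subsequence is 14, 7, 9, 7, 11, -3, 2, -5, 5, 3.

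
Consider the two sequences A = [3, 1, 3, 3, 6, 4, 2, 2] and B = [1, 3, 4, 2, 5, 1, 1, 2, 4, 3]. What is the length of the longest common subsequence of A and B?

Backtracking the LCS table gives one alignment: 1 (A2,B1) → 3 (A4,B2) → 4 (A6,B3) → 2 (A7,B4) → 2 (A8,B8).
So the longest common subsequence has length 5.

5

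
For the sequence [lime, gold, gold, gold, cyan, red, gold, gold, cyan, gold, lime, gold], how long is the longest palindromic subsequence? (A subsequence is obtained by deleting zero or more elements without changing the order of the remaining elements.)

9

One longest palindromic subsequence is lime gold gold gold red gold gold gold lime (positions 1,2,3,4,6,7,8,10,11); it reads the same forward and backward, and the interval DP gives dp[1][12] = 9.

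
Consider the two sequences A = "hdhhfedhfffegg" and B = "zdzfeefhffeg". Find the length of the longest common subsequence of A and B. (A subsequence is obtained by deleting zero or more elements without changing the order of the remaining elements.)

Backtracking the LCS table gives one alignment: d (A2,B2) → f (A5,B4) → e (A6,B6) → h (A8,B8) → f (A10,B9) → f (A11,B10) → e (A12,B11) → g (A14,B12).
So the longest common subsequence has length 8.

8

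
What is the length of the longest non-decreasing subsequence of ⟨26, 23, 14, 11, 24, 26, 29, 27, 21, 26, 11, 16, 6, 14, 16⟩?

4

Let dp[i] be the longest non-decreasing subsequence ending at position i. Then dp = [1, 1, 1, 1, 2, 3, 4, 4, 2, 4, 2, 3, 1, 3, 4].
The maximum is 4; one witness is 23, 24, 26, 29 at positions 2,5,6,7.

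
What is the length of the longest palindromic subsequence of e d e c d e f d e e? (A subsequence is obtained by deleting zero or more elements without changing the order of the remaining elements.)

One longest palindromic subsequence is eedfdee (positions 1,3,5,7,8,9,10); it reads the same forward and backward, and the interval DP gives dp[1][10] = 7.

7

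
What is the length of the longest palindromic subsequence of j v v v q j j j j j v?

Using dp[i][j] = 2 + dp[i+1][j−1] if the ends match, else max(dp[i+1][j], dp[i][j−1]):
dp[1][11] = 7. A witness is vjjjjjv at positions 2,6,7,8,9,10,11.

7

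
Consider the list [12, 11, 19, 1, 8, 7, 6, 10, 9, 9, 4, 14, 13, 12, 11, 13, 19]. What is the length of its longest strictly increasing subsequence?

6

Let dp[i] be the longest increasing subsequence ending at position i. Then dp = [1, 1, 2, 1, 2, 2, 2, 3, 3, 3, 2, 4, 4, 4, 4, 5, 6].
The maximum is 6; one witness is 1, 8, 10, 12, 13, 19 at positions 4,5,8,14,16,17.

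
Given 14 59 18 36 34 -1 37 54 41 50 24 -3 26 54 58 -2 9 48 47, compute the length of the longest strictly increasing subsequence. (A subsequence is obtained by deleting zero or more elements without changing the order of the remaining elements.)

8

Scanning left to right, the best length ending at each element is: 14→1, 59→2, 18→2, 36→3, 34→3, -1→1, 37→4, 54→5, 41→5, 50→6, 24→3, -3→1, 26→4, 54→7, 58→8, -2→2, 9→3, 48→6, 47→6.
So the longest increasing subsequence has length 8, e.g. 14, 18, 36, 37, 41, 50, 54, 58.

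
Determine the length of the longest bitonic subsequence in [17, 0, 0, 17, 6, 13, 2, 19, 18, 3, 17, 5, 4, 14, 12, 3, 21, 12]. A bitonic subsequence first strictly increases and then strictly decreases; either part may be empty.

Let inc[i] be the LIS ending at i and dec[i] the longest strictly decreasing subsequence starting at i. inc = [1, 1, 1, 2, 2, 3, 2, 4, 4, 3, 4, 4, 4, 5, 5, 3, 6, 5], dec = [5, 1, 1, 5, 4, 4, 1, 6, 5, 1, 4, 3, 2, 3, 2, 1, 2, 1].
max_i inc[i]+dec[i]−1 = 9, with one witness 0, 6, 13, 19, 18, 17, 14, 12, 3.

9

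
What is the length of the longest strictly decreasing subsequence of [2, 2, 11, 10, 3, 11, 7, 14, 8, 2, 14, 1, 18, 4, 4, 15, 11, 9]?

One longest decreasing subsequence is 11, 10, 3, 2, 1 (positions 3,4,5,10,12), of length 5; no longer one exists.

5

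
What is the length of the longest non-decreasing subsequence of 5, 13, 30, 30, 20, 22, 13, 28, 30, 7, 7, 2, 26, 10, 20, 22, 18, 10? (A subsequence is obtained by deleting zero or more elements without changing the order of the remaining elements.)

6

Let dp[i] be the longest non-decreasing subsequence ending at position i. Then dp = [1, 2, 3, 4, 3, 4, 3, 5, 6, 2, 3, 1, 5, 4, 5, 6, 5, 5].
The maximum is 6; one witness is 5, 13, 20, 22, 28, 30 at positions 1,2,5,6,8,9.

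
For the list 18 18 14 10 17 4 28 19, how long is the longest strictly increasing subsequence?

3

Let dp[i] be the longest increasing subsequence ending at position i. Then dp = [1, 1, 1, 1, 2, 1, 3, 3].
The maximum is 3; one witness is 14, 17, 28 at positions 3,5,7.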